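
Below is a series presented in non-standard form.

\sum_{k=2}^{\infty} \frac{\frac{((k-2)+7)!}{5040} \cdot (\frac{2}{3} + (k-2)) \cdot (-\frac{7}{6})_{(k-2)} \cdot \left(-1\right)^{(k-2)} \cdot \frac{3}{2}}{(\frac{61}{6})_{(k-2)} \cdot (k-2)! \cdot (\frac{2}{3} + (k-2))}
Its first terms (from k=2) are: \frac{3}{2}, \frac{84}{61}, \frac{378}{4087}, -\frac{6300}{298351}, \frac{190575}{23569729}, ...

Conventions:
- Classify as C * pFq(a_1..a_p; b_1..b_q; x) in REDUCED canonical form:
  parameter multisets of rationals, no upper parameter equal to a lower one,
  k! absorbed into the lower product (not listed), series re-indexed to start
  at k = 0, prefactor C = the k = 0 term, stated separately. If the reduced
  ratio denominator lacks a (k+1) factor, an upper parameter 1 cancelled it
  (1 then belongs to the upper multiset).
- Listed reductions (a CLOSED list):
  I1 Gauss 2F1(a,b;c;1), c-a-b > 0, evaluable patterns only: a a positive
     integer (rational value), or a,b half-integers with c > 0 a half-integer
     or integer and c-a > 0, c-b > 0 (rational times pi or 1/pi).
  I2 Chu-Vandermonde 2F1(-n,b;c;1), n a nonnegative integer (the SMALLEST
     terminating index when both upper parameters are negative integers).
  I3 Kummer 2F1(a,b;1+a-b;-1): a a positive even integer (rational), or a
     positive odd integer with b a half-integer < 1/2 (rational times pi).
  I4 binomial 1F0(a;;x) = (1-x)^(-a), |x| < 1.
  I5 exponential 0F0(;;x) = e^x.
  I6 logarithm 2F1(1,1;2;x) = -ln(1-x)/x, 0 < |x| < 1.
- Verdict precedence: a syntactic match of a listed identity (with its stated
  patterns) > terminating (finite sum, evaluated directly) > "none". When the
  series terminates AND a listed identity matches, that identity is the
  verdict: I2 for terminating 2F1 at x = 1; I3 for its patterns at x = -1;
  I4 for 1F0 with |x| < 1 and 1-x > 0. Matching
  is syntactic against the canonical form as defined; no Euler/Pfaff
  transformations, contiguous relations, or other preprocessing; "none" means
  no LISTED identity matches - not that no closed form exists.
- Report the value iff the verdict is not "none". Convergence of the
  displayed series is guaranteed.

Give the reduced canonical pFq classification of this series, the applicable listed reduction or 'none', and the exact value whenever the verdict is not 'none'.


Reduced: x = -1, 2F1, upper = {-\frac{7}{6}, 8}, lower = {\frac{61}{6}}, C = \frac{3}{2}. Verdict: Kummer's theorem (I3) fires (x = -1; c = \frac{61}{6} equals 1+a-b for upper {-\frac{7}{6}, 8}: listed pattern). Hence: \frac{122507}{41472}.

Structural cue: from the first term \frac{3}{2}: the factor k + 2/3 cancels (top and bottom), leaving C = 3/2, x = -1.
Adjacent-term ratio: r(k) = -1 * (k-\frac{7}{6}) (k+8) / [(k+\frac{61}{6}) (k+1)] - poly over poly, x = -1 from leading terms; C = \frac{3}{2} at k = 0.


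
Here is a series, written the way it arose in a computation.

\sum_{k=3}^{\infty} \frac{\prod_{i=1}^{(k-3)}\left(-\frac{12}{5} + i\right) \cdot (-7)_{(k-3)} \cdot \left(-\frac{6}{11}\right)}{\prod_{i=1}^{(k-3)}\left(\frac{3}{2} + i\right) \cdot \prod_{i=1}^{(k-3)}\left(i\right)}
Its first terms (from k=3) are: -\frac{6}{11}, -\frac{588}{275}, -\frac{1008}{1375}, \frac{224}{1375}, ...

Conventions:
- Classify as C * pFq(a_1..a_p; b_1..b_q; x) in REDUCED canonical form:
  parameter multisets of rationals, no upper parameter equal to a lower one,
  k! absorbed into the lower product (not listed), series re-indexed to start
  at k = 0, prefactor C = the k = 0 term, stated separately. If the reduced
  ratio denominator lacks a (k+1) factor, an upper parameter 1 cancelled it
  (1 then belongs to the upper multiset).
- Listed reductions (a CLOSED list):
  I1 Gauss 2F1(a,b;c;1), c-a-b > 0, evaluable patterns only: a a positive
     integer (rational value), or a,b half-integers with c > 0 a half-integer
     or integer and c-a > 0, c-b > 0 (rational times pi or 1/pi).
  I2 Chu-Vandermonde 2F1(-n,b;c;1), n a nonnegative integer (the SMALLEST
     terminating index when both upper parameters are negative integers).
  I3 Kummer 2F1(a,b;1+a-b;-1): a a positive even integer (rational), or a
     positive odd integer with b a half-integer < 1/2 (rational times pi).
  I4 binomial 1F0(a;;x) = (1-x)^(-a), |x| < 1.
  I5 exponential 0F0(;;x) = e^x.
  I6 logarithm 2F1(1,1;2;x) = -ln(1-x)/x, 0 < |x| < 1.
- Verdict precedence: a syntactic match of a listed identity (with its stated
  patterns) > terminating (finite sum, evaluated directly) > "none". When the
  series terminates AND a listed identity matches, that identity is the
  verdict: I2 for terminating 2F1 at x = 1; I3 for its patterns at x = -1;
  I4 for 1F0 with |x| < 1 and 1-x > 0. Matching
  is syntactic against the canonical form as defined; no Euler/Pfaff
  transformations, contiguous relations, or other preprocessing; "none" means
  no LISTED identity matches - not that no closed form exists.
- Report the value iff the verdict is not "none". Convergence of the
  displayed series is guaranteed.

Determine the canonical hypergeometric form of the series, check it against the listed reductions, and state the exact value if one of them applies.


Classification (C = -\frac{6}{11}): 2F1 with upper {-7, -\frac{7}{5}}, lower {\frac{5}{2}}, argument x = 1. Verdict at x = 1: the Chu-Vandermonde identity I2 matches (terminating 2F1 at x = 1 with n = 7, b = -7/5, c = \frac{5}{2}). Exact value: -\frac{1202174442}{365234375}.

Structural cue: x = 1 and the product of the first k integers (C = -6/11, x = 1) is k!.
Consecutive-term ratio: r(k) = 1 * (k-7) (k-\frac{7}{5}) / [(k+\frac{5}{2}) (k+1)] - rational in k, leading ratio 1; with t_0 = -\frac{6}{11}, classification follows.


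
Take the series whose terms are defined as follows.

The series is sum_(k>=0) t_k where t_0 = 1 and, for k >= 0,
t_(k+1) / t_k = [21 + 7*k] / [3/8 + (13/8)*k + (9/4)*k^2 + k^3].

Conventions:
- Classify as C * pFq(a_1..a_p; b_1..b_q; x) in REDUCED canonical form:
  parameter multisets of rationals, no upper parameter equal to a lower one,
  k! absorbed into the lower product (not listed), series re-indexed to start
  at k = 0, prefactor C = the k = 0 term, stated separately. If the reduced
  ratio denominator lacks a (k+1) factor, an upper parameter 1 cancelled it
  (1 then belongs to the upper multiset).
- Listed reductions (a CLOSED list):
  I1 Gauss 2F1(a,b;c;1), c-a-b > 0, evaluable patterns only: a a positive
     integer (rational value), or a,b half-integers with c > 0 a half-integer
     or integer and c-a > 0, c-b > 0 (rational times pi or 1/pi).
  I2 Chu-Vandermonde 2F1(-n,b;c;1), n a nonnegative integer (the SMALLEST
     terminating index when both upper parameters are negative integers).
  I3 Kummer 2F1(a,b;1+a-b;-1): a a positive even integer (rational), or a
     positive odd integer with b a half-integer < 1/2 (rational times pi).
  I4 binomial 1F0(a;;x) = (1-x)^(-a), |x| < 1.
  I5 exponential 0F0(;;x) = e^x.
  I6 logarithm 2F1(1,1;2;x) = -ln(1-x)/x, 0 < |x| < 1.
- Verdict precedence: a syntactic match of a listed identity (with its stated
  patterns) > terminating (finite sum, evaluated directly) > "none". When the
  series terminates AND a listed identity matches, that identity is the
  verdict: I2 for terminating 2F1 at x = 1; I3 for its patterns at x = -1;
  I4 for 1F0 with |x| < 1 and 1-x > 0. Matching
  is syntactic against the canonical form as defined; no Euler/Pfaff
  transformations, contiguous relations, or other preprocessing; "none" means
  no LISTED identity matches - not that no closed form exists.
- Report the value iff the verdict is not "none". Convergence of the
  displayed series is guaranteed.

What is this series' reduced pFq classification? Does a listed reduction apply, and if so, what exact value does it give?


Classification (C = 1): 1F2 with upper {3}, lower {1/2, 3/4}, argument x = 7. Verdict: none - at argument 7 the multisets {3} ; {1/2, 3/4} match no listed identity.

Structural cue: t_0 being 1, roots of the ratio polynomials (C = 1, x = 7) are the negated parameters.
Consecutive-term ratio: r(k) = 7 * (k+3) / [(k+1/2) (k+3/4) (k+1)] - rational in k. x = 7; t_0 = 1; negate the roots.


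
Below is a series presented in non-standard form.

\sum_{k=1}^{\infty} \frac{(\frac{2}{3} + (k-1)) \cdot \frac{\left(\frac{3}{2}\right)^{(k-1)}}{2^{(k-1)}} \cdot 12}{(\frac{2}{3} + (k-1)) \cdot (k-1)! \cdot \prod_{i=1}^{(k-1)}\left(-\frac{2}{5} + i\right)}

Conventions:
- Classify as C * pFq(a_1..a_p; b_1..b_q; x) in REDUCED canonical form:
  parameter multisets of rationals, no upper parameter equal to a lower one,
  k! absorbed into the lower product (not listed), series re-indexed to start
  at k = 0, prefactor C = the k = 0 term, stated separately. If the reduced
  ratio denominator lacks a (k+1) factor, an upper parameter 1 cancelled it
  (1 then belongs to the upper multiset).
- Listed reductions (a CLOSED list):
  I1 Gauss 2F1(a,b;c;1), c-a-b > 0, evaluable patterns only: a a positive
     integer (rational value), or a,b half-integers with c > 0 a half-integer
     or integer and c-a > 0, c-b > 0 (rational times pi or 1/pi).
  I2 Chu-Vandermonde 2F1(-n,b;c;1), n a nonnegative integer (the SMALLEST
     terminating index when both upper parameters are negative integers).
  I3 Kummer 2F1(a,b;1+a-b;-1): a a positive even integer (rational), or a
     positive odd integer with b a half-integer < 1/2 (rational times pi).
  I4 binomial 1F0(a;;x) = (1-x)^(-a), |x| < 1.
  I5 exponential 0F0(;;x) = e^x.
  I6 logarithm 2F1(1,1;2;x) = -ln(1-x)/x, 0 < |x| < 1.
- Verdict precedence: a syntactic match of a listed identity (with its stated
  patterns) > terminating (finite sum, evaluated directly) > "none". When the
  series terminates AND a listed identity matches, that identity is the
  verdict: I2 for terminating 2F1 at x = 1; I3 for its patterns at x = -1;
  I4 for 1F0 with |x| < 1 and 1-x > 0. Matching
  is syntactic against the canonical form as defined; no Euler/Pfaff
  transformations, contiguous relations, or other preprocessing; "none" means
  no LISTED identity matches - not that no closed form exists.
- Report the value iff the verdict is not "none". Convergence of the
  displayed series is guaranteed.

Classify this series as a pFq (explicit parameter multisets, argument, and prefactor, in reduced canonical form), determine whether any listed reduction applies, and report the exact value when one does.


Structural cue: t_0 being 12, the two k-th powers (C = 12) combine into one argument.
Consecutive-term ratio: r(k) = \frac{3}{4} * 1 / [(k+\frac{3}{5}) (k+1)] - rational in k, leading ratio \frac{3}{4}; with t_0 = 12, classification follows.

x = \frac{3}{4} here; the reduced form reads 0F1, upper {-}, lower {\frac{3}{5}}, C = 12. Verdict: none (x = \frac{3}{4}): each listed identity misses the multisets {-} ; {\frac{3}{5}}.


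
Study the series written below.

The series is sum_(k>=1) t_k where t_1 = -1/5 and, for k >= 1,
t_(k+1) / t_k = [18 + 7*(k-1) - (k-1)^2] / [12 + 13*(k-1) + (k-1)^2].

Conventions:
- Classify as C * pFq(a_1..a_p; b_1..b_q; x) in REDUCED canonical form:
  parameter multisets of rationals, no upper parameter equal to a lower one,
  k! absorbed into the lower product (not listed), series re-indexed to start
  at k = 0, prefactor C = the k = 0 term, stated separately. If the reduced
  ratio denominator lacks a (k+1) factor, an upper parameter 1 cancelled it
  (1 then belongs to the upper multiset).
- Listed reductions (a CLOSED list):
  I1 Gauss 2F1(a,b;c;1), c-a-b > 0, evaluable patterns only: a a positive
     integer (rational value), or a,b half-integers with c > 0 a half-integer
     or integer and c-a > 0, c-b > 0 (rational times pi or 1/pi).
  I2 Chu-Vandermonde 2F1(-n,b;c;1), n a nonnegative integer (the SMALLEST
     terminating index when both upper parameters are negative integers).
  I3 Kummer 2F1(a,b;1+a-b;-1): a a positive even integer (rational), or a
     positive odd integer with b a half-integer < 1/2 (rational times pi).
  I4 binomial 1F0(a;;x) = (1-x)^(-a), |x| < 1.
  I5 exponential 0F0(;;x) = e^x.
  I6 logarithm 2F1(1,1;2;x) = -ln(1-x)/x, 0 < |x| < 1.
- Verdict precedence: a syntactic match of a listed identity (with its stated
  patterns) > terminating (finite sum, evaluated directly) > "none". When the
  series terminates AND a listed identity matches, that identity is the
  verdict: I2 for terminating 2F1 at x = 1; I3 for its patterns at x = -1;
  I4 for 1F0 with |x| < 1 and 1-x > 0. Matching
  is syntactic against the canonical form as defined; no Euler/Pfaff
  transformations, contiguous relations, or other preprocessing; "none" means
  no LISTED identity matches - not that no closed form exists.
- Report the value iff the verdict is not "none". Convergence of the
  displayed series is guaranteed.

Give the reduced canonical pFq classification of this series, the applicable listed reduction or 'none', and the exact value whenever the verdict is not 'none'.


Canonical form: C = -1/5 times 2F1 with upper {-9, 2}, lower {12}, x = -1. Verdict at x = -1: the Kummer evaluation I3 matches (x = -1; c = 12 equals 1+a-b for upper {-9, 2}: listed pattern). Exact value: -11/10.

The tell: from the first term -1/5: the expanded ratio factors over Q; prefactor -1/5, roots give parameters.
Ratio: r(k) = (-1) * (k-9) (k+2) / [(k+12) (k+1)] ; factor over Q: parameters, x = (-1), and C = -1/5.


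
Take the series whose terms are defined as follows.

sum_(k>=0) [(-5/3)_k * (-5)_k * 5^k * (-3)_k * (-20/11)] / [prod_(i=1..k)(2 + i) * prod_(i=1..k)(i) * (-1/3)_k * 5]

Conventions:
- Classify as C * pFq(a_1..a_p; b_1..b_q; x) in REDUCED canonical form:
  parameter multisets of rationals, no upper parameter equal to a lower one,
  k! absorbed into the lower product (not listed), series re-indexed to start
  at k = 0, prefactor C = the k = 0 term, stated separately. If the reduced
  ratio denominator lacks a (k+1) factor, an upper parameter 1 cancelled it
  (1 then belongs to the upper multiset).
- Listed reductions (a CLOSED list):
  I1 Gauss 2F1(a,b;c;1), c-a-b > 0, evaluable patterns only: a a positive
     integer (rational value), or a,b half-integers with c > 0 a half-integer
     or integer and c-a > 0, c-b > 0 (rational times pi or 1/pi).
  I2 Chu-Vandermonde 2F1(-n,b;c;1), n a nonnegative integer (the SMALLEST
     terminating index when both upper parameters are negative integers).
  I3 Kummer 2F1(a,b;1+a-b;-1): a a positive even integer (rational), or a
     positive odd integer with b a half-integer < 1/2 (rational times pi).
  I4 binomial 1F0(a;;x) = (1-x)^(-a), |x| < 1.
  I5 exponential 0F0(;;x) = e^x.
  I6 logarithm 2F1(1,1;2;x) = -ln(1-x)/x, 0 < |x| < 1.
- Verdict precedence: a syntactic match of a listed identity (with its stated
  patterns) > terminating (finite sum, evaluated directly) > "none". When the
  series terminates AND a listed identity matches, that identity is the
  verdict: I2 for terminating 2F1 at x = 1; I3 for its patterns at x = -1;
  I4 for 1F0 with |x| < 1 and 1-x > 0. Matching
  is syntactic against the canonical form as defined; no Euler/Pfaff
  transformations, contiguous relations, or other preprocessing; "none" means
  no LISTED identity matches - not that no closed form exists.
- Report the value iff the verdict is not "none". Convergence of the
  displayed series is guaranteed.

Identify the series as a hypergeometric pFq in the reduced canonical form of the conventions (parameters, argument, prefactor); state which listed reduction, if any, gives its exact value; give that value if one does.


Classification (C = -4/11): 3F2 with upper {-5, -3, -5/3}, lower {-1/3, 3}, argument x = 5. Verdict: terminating - upper -3 stops the sum at k = 3; the 4 terms are added exactly. Hence: 2496/11.

Key observation: t_0 being -4/11, the product of the first k integers (prefactor -4/11) is k!.
Term ratio: r(k) = 5 * (k-5) (k-3) (k-5/3) / [(k-1/3) (k+3) (k+1)] - rational in k. x = 5; t_0 = -4/11; negate the roots.


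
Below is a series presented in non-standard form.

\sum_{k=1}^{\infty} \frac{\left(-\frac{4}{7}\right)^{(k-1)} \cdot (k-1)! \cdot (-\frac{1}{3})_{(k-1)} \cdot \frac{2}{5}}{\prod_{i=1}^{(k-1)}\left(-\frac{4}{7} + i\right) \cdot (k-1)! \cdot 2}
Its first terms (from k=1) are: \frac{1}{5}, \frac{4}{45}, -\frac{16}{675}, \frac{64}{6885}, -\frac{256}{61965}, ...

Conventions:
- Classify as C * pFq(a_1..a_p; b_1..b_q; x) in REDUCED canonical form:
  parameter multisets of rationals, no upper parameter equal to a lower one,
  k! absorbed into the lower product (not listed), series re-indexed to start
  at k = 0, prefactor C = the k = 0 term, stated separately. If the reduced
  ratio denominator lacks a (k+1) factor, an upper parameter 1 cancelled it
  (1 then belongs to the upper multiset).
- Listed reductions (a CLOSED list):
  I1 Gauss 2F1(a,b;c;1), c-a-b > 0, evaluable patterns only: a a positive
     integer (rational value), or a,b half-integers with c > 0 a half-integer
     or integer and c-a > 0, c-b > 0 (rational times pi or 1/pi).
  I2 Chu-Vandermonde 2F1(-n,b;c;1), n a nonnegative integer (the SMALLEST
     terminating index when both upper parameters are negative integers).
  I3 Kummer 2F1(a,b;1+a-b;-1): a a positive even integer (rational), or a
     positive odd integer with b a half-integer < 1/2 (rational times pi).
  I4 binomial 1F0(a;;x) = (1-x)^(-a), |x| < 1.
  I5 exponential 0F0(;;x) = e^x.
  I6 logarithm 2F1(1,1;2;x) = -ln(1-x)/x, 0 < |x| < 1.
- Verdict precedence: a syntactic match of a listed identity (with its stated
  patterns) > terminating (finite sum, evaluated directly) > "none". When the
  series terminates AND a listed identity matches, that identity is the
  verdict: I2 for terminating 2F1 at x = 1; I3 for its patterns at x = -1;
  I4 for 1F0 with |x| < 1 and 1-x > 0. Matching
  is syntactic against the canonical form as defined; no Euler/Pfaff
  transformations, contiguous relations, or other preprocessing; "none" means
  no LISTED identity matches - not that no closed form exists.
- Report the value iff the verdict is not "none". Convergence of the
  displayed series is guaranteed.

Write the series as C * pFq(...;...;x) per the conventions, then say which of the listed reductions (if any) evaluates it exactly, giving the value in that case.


Prefactor \frac{1}{5}, argument -\frac{4}{7}: 2F1 with upper {-\frac{1}{3}, 1} over lower {\frac{3}{7}}. Verdict: none - this 2F1 at x = -\frac{4}{7} matches no listed pattern, and upper {-\frac{1}{3}, 1} holds no stopper.

First insight: t_0 = \frac{1}{5} here, and the lower running product (C = 1/5) is a rising factorial.
Consecutive-term ratio: r(k) = -\frac{4}{7} * (k-\frac{1}{3}) (k+1) / [(k+\frac{3}{7}) (k+1)] - rational in k, leading ratio -\frac{4}{7}; with t_0 = \frac{1}{5}, classification follows.


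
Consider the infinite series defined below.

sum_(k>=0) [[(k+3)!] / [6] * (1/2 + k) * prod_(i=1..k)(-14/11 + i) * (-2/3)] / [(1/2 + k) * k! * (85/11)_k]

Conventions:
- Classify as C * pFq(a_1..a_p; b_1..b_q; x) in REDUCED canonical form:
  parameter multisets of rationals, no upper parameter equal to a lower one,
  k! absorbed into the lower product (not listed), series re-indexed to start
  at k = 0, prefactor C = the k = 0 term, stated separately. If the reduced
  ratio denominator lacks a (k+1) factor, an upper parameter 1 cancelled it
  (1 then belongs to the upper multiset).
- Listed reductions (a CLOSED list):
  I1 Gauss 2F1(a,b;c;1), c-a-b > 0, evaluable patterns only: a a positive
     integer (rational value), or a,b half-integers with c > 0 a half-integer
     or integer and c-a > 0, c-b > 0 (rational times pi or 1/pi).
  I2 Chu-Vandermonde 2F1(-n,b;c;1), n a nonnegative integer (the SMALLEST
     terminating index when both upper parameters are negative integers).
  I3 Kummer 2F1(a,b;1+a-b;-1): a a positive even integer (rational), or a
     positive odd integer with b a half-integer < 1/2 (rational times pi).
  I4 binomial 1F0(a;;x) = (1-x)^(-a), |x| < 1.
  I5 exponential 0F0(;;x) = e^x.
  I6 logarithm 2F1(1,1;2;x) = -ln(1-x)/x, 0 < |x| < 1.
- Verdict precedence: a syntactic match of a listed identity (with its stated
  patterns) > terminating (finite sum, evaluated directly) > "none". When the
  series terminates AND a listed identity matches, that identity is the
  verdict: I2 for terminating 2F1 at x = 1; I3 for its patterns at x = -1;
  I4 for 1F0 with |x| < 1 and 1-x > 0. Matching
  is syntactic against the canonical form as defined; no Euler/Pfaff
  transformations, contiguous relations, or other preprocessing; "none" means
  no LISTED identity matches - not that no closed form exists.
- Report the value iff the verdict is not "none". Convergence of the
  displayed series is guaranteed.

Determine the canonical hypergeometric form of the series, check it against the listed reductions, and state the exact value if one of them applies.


At argument 1: a 2F1 with upper {-3/11, 4}, lower {85/11}, scaled by C = -2/3. Verdict: this is the Gauss summation I1 (x = 1: the Gamma ratio telescopes since c-a-b = 4 > 0 and a = 4 in Z>0). Hence: -39442/73205.

The tell: t_0 = -2/3 here, and the running product (C = -2/3, x = 1) telescopes to a rising factorial.
Consecutive-term ratio: r(k) = 1 * (k-3/11) (k+4) / [(k+85/11) (k+1)] - rational in k. x = 1; t_0 = -2/3; negate the roots.


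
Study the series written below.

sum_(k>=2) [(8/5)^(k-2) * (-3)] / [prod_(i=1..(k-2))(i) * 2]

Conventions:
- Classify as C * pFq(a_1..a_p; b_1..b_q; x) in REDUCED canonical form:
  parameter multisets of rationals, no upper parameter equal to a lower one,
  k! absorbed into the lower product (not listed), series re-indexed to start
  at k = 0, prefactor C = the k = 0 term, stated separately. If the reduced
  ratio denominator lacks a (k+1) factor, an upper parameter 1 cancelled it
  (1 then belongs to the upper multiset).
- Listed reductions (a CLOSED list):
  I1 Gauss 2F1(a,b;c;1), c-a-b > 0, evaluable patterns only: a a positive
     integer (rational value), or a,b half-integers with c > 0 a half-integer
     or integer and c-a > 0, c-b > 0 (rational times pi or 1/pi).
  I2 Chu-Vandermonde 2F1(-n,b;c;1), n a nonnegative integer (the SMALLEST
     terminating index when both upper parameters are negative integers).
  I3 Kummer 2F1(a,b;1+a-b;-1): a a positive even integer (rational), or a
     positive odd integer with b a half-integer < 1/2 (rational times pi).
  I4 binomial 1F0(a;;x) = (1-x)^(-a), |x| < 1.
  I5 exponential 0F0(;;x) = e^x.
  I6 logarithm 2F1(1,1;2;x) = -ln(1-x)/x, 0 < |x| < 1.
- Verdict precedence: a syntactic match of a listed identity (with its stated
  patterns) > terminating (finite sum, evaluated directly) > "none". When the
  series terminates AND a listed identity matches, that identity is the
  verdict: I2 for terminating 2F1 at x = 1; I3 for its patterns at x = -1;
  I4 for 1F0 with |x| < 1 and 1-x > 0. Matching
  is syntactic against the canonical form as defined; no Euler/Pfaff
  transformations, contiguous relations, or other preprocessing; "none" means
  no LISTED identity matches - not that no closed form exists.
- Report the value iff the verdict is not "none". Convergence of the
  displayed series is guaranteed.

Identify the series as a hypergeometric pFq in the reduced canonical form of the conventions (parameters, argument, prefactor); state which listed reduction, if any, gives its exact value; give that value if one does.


With C = -3/2: the canonical form is 0F0(-; -; 8/5). Verdict: the exponential series (I5) fires (the 0F0 exponential series at x = 8/5). Sum: (-3/2) * e^(8/5).

First insight: from the first term -3/2: the product of the first k integers (C = -3/2) is k!.
Consecutive-term ratio: r(k) = (8/5) * 1 / [(k+1)] - rational in k, leading ratio (8/5); with t_0 = -3/2, classification follows.


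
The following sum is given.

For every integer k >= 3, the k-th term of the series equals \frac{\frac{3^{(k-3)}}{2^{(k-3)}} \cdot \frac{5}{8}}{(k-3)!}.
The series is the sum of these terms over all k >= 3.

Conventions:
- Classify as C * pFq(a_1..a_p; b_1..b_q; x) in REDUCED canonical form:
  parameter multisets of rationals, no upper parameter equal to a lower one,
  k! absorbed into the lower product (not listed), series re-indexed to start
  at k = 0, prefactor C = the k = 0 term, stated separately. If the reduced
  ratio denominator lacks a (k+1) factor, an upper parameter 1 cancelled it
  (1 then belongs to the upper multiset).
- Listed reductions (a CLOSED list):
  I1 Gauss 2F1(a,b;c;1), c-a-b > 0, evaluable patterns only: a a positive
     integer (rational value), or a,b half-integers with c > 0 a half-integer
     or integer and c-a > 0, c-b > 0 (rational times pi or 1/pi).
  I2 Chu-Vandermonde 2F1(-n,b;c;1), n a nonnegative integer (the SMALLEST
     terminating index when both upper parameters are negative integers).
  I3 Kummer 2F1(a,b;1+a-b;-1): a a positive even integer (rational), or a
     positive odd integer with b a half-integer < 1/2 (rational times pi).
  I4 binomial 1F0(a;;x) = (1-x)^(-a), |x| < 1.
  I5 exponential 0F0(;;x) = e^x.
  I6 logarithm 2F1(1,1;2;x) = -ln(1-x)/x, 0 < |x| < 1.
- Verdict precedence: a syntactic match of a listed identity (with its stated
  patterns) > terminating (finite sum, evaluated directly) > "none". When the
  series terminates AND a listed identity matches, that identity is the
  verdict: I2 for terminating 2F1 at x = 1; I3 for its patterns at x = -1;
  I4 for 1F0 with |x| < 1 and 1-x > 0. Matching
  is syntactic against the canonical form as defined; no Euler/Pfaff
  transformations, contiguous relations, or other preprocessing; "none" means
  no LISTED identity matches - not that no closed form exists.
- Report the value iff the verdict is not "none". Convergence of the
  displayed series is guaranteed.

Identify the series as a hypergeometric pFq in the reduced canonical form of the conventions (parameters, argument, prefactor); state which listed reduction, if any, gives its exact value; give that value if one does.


Classification (C = \frac{5}{8}): 0F0 with upper {-}, lower {-}, argument x = \frac{3}{2}. Verdict: this is the exponential series (I5) (the 0F0 exponential series at x = \frac{3}{2}). Sum: \frac{5}{8} \cdot e^{\frac{3}{2}}.

First insight: with t_0 = \frac{5}{8}, the two geometric factors (C = 5/8, x = 3/2) combine into one argument.
Term ratio: r(k) = \frac{3}{2} * 1 / [(k+1)] ; factor over Q: parameters, x = \frac{3}{2}, and C = \frac{5}{8}.


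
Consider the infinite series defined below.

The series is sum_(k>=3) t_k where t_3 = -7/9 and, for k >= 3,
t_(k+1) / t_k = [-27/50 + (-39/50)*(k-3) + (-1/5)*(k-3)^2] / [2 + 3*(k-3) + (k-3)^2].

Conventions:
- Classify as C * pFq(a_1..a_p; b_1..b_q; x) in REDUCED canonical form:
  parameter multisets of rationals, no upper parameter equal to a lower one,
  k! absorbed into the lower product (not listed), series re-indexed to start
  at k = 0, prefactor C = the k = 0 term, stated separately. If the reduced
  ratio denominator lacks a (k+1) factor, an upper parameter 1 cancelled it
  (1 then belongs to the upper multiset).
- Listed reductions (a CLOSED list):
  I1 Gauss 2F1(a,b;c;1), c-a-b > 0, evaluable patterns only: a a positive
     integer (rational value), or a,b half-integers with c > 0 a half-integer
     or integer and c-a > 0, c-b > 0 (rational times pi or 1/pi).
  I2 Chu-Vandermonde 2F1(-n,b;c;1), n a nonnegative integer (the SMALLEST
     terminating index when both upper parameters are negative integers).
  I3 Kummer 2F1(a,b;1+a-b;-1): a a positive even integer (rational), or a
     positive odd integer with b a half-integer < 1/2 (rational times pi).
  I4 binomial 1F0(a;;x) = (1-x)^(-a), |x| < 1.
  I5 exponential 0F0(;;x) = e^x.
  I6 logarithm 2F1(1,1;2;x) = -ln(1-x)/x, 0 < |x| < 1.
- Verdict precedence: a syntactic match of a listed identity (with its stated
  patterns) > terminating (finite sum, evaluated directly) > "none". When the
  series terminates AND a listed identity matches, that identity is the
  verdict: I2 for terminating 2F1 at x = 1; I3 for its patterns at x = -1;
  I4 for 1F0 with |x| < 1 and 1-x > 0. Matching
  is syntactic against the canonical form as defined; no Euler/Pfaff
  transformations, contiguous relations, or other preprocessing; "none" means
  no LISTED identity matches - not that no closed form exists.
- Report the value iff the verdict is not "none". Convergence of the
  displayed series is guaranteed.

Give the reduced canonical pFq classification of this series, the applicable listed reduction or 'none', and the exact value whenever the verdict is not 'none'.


Classification (C = -7/9): 2F1 with upper {9/10, 3}, lower {2}, argument x = -1/5. Verdict: none - this 2F1 at x = -1/5 matches no listed pattern, and upper {9/10, 3} holds no stopper.

Key step: with t_0 = -7/9, factor the ratio over Q (C = -7/9): negated roots = parameters.
Step ratio: r(k) = (-1/5) * (k+9/10) (k+3) / [(k+2) (k+1)] - rational; roots negated = parameters, x = (-1/5), C = -7/9.


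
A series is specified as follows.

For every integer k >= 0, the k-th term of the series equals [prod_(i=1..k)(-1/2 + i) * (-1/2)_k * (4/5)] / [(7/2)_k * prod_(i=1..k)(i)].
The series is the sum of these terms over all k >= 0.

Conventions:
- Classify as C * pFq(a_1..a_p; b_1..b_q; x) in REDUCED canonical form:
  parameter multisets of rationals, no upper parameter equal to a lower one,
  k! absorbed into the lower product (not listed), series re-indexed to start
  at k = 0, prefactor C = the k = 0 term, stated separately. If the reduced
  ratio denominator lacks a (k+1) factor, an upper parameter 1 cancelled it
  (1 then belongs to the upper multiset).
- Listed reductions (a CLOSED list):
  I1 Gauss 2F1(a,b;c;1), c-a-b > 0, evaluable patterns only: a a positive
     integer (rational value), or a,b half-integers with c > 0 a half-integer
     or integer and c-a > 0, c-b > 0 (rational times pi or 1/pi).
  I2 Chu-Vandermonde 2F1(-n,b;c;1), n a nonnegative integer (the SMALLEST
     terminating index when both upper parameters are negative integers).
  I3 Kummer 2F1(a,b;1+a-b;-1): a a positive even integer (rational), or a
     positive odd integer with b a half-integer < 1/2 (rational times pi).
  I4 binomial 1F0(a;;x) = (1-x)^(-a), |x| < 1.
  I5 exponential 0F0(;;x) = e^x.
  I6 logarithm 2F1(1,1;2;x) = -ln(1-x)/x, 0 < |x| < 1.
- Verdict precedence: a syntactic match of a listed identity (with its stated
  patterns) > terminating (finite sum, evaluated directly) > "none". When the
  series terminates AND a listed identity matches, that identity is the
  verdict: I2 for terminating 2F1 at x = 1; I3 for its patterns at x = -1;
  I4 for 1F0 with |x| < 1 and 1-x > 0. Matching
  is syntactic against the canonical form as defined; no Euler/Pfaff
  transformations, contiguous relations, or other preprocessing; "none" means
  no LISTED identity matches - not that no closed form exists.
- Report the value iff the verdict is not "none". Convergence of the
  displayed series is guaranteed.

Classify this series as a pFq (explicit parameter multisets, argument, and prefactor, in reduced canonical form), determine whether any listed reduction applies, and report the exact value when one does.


Structural cue: with t_0 = 4/5, the running product (C = 4/5) telescopes to a rising factorial.
Step ratio: r(k) = 1 * (k-1/2) (k+1/2) / [(k+7/2) (k+1)] - rational in k, leading ratio 1; with t_0 = 4/5, classification follows.

This is 4/5 * 2F1(-1/2, 1/2; 7/2; 1) in reduced canonical form. Verdict at x = 1: Gauss (I1, half-integer pattern) matches (x = 1; upper {-1/2, 1/2} half-integers, c = 7/2 in the evaluable pattern). Value: (15/64) * pi.


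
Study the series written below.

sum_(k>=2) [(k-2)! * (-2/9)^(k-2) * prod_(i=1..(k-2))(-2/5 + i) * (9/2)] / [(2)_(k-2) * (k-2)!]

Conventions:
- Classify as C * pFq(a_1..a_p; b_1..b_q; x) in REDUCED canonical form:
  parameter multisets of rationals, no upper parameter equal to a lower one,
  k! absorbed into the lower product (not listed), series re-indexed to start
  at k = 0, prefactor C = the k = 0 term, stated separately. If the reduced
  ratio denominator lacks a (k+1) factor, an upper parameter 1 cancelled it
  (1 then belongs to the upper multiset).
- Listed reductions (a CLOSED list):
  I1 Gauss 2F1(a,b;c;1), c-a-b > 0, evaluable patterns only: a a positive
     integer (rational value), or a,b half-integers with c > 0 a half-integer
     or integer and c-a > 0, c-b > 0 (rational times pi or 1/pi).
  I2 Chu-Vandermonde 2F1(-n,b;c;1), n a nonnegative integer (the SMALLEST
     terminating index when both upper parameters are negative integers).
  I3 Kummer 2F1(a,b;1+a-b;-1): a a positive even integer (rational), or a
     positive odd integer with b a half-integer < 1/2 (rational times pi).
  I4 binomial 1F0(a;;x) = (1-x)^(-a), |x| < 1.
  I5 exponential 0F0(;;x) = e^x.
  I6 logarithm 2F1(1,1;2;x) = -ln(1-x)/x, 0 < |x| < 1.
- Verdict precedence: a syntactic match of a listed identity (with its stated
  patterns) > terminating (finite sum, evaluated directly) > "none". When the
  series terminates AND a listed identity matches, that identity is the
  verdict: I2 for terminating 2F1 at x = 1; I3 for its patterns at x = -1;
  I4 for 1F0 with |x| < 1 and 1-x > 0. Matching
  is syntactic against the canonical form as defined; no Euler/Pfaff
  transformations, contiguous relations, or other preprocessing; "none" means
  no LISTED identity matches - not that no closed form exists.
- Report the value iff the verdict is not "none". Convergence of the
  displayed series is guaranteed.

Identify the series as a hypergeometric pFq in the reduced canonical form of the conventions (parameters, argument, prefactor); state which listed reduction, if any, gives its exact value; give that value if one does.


This is 9/2 * 2F1(3/5, 1; 2; -2/9) in reduced canonical form. Verdict: none. No listed pattern accepts 2F1(3/5, 1; 2; -2/9).

First insight: t_0 being 9/2, the running product (prefactor 9/2) telescopes to a rising factorial.
Consecutive-term ratio: r(k) = (-2/9) * (k+3/5) (k+1) / [(k+2) (k+1)] - poly over poly, x = (-2/9) from leading terms; C = 9/2 at k = 0.


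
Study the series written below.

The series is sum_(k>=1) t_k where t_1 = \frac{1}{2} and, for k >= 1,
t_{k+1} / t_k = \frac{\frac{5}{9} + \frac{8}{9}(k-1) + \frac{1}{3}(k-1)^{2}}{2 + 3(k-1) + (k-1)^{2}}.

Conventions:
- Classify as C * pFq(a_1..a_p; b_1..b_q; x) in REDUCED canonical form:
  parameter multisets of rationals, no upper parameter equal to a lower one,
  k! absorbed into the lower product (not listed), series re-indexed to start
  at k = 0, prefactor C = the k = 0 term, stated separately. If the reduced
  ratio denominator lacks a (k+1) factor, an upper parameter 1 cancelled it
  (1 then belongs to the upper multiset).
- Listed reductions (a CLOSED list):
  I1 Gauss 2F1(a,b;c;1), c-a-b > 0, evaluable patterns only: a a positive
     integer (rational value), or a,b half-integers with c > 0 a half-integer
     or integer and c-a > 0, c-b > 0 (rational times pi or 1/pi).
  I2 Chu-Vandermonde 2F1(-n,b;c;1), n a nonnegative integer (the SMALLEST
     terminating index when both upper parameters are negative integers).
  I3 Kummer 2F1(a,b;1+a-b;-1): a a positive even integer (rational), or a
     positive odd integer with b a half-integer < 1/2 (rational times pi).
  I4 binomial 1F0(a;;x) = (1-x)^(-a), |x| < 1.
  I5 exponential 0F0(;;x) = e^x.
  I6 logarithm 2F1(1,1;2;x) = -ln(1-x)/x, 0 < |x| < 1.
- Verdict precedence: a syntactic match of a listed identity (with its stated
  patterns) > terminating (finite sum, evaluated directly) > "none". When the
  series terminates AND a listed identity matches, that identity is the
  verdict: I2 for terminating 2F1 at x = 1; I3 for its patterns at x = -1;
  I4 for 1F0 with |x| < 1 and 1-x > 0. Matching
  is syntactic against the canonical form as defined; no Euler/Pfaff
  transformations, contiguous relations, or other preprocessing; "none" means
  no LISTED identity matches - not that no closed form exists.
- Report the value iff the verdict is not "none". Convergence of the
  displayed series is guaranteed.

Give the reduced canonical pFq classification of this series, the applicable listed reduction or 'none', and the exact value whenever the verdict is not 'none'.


With C = \frac{1}{2}: the canonical form is 2F1(1, \frac{5}{3}; 2; \frac{1}{3}). Verdict: none - this 2F1 at x = \frac{1}{3} matches no listed pattern, and upper {1, \frac{5}{3}} holds no stopper.

First insight: t_0 being \frac{1}{2}, roots of the ratio polynomials (prefactor 1/2) are the negated parameters.
Step ratio: r(k) = \frac{1}{3} * (k+1) (k+\frac{5}{3}) / [(k+2) (k+1)] - rational; roots negated = parameters, x = \frac{1}{3}, C = \frac{1}{2}.


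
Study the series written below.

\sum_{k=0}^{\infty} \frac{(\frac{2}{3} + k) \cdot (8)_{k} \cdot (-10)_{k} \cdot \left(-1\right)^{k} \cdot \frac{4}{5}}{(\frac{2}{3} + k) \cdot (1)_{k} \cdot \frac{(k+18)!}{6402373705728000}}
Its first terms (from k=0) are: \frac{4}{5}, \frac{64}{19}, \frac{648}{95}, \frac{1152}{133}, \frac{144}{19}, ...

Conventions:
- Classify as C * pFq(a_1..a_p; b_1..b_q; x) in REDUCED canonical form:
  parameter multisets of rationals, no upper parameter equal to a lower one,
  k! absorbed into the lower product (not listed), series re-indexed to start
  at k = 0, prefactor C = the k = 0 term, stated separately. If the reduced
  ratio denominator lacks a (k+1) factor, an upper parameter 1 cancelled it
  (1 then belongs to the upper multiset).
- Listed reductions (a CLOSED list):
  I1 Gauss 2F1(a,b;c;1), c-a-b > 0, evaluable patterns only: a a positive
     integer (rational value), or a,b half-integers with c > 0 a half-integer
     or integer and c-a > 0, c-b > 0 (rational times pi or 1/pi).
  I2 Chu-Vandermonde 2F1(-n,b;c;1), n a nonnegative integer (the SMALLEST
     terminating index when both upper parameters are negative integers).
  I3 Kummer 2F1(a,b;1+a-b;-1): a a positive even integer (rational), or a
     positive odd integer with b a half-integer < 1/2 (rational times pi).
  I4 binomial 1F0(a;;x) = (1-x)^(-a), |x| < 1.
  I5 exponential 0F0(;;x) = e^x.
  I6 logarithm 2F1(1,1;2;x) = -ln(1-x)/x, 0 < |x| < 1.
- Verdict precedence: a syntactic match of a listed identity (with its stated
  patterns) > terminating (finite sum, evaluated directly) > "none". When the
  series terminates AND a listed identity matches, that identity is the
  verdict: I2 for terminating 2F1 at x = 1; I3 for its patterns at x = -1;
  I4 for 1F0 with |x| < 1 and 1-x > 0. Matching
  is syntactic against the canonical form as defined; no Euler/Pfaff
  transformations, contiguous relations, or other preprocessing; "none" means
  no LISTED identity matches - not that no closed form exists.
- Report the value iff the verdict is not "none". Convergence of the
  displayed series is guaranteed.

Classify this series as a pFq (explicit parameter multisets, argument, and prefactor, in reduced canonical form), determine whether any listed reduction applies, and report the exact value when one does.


Prefactor \frac{4}{5}, argument -1: 2F1 with upper {-10, 8} over lower {19}. Verdict (x = -1): Kummer's theorem (I3) applies (x = -1; c = 19 equals 1+a-b for upper {-10, 8}: listed pattern). Sum: \frac{1224}{35}.

Structural cue: t_0 = \frac{4}{5} here, and (1)_k (C = 4/5, x = -1) is k! itself.
Consecutive-term ratio: r(k) = -1 * (k-10) (k+8) / [(k+19) (k+1)] - poly over poly, x = -1 from leading terms; C = \frac{4}{5} at k = 0.


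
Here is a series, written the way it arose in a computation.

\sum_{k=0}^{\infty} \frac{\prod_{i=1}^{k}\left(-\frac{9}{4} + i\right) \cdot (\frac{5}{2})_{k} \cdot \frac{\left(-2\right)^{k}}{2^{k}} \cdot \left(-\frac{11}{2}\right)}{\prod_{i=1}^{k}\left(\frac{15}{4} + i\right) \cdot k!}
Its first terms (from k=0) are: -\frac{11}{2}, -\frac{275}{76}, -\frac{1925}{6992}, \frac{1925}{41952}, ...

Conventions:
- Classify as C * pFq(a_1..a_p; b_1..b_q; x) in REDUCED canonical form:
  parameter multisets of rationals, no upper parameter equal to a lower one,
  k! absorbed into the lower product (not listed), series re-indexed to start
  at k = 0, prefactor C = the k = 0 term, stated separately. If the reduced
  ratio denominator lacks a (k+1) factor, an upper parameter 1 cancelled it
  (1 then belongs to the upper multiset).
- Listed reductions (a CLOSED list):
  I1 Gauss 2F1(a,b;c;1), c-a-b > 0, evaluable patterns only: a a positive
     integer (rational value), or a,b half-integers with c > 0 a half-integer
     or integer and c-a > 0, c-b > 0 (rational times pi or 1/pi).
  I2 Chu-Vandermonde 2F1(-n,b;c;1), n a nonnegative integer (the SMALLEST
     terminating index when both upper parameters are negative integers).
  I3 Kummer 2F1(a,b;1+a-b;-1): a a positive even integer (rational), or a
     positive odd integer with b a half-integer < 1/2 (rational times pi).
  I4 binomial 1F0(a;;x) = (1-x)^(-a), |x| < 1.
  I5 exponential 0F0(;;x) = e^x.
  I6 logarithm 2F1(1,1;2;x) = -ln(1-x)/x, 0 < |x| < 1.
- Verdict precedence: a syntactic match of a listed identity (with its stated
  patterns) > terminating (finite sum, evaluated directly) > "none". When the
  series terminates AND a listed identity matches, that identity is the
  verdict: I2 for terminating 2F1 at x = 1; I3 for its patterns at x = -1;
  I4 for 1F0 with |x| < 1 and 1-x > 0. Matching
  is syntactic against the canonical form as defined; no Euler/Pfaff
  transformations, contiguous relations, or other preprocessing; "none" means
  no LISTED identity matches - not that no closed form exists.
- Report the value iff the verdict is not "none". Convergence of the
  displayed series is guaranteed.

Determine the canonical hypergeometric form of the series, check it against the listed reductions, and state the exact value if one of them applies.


x = -1 here; the reduced form reads 2F1, upper {-\frac{5}{4}, \frac{5}{2}}, lower {\frac{19}{4}}, C = -\frac{11}{2}. Verdict: none - at argument -1 the multisets {-\frac{5}{4}, \frac{5}{2}} ; {\frac{19}{4}} match no listed identity.

Structural cue: from the first term -\frac{11}{2}: the two k-th powers (C = -11/2) combine into one argument.
Term ratio: r(k) = -1 * (k-\frac{5}{4}) (k+\frac{5}{2}) / [(k+\frac{19}{4}) (k+1)] ; factor over Q: parameters, x = -1, and C = -\frac{11}{2}.
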